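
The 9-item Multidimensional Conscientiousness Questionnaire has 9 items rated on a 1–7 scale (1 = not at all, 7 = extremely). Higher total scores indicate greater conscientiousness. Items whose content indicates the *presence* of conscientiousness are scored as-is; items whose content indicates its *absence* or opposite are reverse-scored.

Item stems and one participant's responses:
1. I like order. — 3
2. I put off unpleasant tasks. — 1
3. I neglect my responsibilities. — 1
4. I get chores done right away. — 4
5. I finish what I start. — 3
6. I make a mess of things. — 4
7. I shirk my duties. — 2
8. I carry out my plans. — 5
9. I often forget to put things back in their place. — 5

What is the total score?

Items 2, 3, 6, 7, 9 describe the absence/opposite of conscientiousness → reverse-score.
on a 1–7 scale, reversed = 8 − raw.
  item 1: 3
  item 2: 8 − 1 = 7
  item 3: 8 − 1 = 7
  item 4: 4
  item 5: 3
  item 6: 8 − 4 = 4
  item 7: 8 − 2 = 6
  item 8: 5
  item 9: 8 − 5 = 3
Total = 3 + 7 + 7 + 4 + 3 + 4 + 6 + 5 + 3 = 42

42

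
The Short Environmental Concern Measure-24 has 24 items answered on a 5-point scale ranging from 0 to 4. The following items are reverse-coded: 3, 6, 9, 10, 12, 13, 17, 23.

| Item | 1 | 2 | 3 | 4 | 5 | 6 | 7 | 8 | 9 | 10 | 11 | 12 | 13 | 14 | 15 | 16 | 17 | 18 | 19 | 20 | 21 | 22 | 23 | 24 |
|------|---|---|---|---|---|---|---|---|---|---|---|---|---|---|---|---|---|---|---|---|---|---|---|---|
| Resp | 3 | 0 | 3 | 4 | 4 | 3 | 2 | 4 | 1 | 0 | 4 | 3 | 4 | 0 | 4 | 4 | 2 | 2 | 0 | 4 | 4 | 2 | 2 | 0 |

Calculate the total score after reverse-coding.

Raw sum = 59. Reverse-coded items: 3, 6, 9, 10, 12, 13, 17, 23; their raw sum = 18.
Each reversal replaces raw with 4 − raw, changing the total by 4 − 2·raw per item.
Total = 59 + 8·4 − 2·18 = 59 + 32 − 36 = 55

55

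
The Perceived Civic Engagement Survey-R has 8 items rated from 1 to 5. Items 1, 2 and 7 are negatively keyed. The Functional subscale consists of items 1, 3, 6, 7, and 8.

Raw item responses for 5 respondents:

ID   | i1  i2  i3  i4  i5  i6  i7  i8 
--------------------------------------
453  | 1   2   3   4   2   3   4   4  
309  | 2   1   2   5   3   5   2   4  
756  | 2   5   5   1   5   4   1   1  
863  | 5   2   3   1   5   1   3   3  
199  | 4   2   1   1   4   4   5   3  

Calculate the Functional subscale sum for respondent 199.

Respondent 199 raw: 4, 2, 1, 1, 4, 4, 5, 3.
Functional items: 1, 3, 6, 7, 8.
Reverse-coded (reverse-coded value = 6 − response):
  item 1: 6 − 4 = 2
  item 3: 1
  item 6: 4
  item 7: 6 − 5 = 1
  item 8: 3
Sum = 2 + 1 + 4 + 1 + 3 = 11

11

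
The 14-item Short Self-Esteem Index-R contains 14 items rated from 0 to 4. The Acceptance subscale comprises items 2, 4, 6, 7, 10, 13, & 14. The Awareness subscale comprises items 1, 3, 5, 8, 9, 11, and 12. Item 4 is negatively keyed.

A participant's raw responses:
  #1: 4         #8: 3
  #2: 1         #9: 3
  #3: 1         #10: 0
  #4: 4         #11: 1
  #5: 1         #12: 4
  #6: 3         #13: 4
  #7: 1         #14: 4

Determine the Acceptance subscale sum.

Acceptance items: 2, 4, 6, 7, 10, 13, 14.
Of these, item 4 is negatively keyed; reverse-coded value = 4 − response.
  item 2: 1
  item 4: 4 − 4 = 0
  item 6: 3
  item 7: 1
  item 10: 0
  item 13: 4
  item 14: 4
Sum = 1 + 0 + 3 + 1 + 0 + 4 + 4 = 13

13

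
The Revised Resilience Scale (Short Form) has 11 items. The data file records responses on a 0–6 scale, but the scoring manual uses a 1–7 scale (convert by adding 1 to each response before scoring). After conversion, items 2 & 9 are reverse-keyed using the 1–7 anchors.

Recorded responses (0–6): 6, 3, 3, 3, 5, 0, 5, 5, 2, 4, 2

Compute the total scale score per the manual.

Convert to 1–7: 7, 4, 4, 4, 6, 1, 6, 6, 3, 5, 3
Reverse-coded (reversed = (1+7) − raw = 8 − raw):
  item 2: 8 − 4 = 4
  item 9: 8 − 3 = 5
Scored: 7, 4, 4, 4, 6, 1, 6, 6, 5, 5, 3
Total = 51

51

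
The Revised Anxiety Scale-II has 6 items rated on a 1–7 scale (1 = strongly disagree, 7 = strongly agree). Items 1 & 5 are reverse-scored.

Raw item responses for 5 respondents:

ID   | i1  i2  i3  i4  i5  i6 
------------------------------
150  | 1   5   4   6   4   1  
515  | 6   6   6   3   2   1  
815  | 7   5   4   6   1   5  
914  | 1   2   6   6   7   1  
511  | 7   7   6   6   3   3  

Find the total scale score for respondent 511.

28

Respondent 511 raw: 7, 7, 6, 6, 3, 3.
Reverse-coded (on a 1–7 scale, reversed = 8 − raw):
  item 1: 8 − 7 = 1
  item 2: 7
  item 3: 6
  item 4: 6
  item 5: 8 − 3 = 5
  item 6: 3
Sum = 1 + 7 + 6 + 6 + 5 + 3 = 28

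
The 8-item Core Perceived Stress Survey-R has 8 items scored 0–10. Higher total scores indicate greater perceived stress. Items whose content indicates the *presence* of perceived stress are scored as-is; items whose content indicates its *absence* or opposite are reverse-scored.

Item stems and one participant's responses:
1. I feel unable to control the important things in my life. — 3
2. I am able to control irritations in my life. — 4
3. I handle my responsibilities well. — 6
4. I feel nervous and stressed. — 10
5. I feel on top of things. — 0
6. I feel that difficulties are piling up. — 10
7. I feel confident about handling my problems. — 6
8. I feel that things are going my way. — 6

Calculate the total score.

Items 2, 3, 5, 7, 8 describe the absence/opposite of perceived stress → reverse-score.
on a 0–10 scale, reversed = 10 − raw.
  item 1: 3
  item 2: 10 − 4 = 6
  item 3: 10 − 6 = 4
  item 4: 10
  item 5: 10 − 0 = 10
  item 6: 10
  item 7: 10 − 6 = 4
  item 8: 10 − 6 = 4
Total = 3 + 6 + 4 + 10 + 10 + 10 + 4 + 4 = 51

51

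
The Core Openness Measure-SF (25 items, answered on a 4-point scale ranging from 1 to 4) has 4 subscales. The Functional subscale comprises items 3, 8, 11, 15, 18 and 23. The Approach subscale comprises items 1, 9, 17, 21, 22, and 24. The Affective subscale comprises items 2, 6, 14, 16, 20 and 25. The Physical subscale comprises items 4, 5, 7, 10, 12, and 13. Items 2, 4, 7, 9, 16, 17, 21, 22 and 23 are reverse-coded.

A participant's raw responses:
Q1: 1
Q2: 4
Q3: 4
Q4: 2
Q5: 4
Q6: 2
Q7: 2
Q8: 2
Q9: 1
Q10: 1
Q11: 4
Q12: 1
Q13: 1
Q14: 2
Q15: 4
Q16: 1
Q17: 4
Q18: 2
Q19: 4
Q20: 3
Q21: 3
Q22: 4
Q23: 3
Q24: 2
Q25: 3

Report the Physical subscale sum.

13

Physical items: 4, 5, 7, 10, 12, 13.
Of these, items 4 & 7 are reverse-coded; reversed = (1+4) − raw = 5 − raw.
  item 4: 5 − 2 = 3
  item 5: 4
  item 7: 5 − 2 = 3
  item 10: 1
  item 12: 1
  item 13: 1
Sum = 3 + 4 + 3 + 1 + 1 + 1 = 13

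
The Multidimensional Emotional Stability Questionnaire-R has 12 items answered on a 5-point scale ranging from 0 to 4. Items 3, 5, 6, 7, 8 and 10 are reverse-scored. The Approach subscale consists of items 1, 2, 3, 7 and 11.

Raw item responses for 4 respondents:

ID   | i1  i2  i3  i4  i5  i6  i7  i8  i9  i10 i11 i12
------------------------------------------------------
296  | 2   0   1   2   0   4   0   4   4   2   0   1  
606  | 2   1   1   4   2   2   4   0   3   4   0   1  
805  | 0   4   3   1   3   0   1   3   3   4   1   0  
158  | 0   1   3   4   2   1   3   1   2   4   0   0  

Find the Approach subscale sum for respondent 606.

Respondent 606 raw: 2, 1, 1, 4, 2, 2, 4, 0, 3, 4, 0, 1.
Approach items: 1, 2, 3, 7, 11.
Reverse-coded (on a 0–4 scale, reversed = 4 − raw):
  item 1: 2
  item 2: 1
  item 3: 4 − 1 = 3
  item 7: 4 − 4 = 0
  item 11: 0
Sum = 2 + 1 + 3 + 0 + 0 = 6

6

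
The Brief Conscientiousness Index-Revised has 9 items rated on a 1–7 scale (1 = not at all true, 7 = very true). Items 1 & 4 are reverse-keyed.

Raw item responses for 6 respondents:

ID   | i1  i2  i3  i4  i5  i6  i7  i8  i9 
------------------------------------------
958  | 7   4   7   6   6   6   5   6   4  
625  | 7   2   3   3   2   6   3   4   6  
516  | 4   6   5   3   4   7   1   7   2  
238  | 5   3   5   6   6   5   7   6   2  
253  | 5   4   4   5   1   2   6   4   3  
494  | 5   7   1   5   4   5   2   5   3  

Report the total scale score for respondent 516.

41

Respondent 516 raw: 4, 6, 5, 3, 4, 7, 1, 7, 2.
Reverse-coded (reverse-coded value = 8 − response):
  item 1: 8 − 4 = 4
  item 2: 6
  item 3: 5
  item 4: 8 − 3 = 5
  item 5: 4
  item 6: 7
  item 7: 1
  item 8: 7
  item 9: 2
Sum = 4 + 6 + 5 + 5 + 4 + 7 + 1 + 7 + 2 = 41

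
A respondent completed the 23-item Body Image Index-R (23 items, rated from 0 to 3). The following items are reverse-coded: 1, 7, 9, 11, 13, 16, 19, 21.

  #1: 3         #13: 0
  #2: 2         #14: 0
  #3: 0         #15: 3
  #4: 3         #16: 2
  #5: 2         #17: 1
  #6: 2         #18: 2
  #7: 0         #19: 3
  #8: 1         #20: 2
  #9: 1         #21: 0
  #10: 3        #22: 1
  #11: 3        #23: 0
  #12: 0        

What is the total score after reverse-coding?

Reversing items 1, 7, 9, 11, 13, 16, 19, and 21 with 3 − raw:
Total = (3−3) + 2 + 0 + 3 + 2 + 2 + (3−0) + 1 + (3−1) + 3 + (3−3) + 0 + (3−0) + 0 + 3 + (3−2) + 1 + 2 + (3−3) + 2 + (3−0) + 1 + 0
      = 0 + 2 + 0 + 3 + 2 + 2 + 3 + 1 + 2 + 3 + 0 + 0 + 3 + 0 + 3 + 1 + 1 + 2 + 0 + 2 + 3 + 1 + 0 = 34

34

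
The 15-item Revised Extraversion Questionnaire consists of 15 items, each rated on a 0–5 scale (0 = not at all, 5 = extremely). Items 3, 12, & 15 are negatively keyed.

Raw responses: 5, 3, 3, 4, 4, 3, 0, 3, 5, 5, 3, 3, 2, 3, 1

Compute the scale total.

Reversing items 3, 12, and 15 with 5 − raw:
Total = 5 + 3 + (5−3) + 4 + 4 + 3 + 0 + 3 + 5 + 5 + 3 + (5−3) + 2 + 3 + (5−1)
      = 5 + 3 + 2 + 4 + 4 + 3 + 0 + 3 + 5 + 5 + 3 + 2 + 2 + 3 + 4 = 48

48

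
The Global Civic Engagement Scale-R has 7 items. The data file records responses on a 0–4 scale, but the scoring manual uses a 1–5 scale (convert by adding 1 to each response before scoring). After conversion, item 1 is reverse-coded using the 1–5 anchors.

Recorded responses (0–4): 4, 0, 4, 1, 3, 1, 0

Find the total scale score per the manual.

16

Convert to 1–5: 5, 1, 5, 2, 4, 2, 1
Reverse-coded (reverse-coded value = 6 − response):
  item 1: 6 − 5 = 1
Scored: 1, 1, 5, 2, 4, 2, 1
Total = 16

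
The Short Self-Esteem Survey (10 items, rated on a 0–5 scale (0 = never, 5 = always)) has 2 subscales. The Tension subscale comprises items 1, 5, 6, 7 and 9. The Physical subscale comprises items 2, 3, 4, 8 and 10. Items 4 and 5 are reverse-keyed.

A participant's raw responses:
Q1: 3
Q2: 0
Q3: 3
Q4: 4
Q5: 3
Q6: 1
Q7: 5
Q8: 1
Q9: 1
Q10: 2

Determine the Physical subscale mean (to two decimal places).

1.40

Physical items: 2, 3, 4, 8, 10.
Of these, item 4 is reverse-keyed; on a 0–5 scale, reversed = 5 − raw.
  item 2: 0
  item 3: 3
  item 4: 5 − 4 = 1
  item 8: 1
  item 10: 2
Sum = 0 + 3 + 1 + 1 + 2 = 7
Mean = 7 / 5 = 1.40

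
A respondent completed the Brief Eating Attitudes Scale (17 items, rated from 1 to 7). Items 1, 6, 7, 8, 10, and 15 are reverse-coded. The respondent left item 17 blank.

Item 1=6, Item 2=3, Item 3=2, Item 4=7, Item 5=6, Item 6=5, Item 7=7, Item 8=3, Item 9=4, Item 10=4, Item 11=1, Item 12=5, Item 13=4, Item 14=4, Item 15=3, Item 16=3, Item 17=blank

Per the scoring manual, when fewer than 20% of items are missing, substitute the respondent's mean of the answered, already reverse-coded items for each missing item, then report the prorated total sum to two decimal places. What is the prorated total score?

Reverse-coded (reverse-coded value = 8 − response):
  item 1: 8 − 6 = 2
  item 6: 8 − 5 = 3
  item 7: 8 − 7 = 1
  item 8: 8 − 3 = 5
  item 10: 8 − 4 = 4
  item 15: 8 − 3 = 5
Completed scored items (16 of 17): 2, 3, 2, 7, 6, 3, 1, 5, 4, 4, 1, 5, 4, 4, 5, 3; sum = 59.
Person mean = 59 / 16 ≈ 3.6875
Prorated total = (59 / 16) × 17 = 62.69 (to 2 dp)

62.69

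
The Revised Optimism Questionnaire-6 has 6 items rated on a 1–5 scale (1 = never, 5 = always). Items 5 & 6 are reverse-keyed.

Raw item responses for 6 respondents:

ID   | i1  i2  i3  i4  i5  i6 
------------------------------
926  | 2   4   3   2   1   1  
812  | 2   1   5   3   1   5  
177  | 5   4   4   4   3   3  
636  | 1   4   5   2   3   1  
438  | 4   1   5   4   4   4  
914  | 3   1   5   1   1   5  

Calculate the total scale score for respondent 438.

18

Respondent 438 raw: 4, 1, 5, 4, 4, 4.
Reverse-coded (reversed = (1+5) − raw = 6 − raw):
  item 1: 4
  item 2: 1
  item 3: 5
  item 4: 4
  item 5: 6 − 4 = 2
  item 6: 6 − 4 = 2
Sum = 4 + 1 + 5 + 4 + 2 + 2 = 18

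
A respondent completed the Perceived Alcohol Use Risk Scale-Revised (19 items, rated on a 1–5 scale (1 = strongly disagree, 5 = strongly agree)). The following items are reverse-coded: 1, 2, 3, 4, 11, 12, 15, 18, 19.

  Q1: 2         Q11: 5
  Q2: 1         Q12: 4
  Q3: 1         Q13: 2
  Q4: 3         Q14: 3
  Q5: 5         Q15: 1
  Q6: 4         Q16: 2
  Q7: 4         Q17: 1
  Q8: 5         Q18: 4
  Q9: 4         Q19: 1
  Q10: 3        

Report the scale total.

65

Reverse-coded items use 6 − raw:
  item 1: 6 − 2 = 4
  item 2: 6 − 1 = 5
  item 3: 6 − 1 = 5
  item 4: 6 − 3 = 3
  item 11: 6 − 5 = 1
  item 12: 6 − 4 = 2
  item 15: 6 − 1 = 5
  item 18: 6 − 4 = 2
  item 19: 6 − 1 = 5
Scored items: 4, 5, 5, 3, 5, 4, 4, 5, 4, 3, 1, 2, 2, 3, 5, 2, 1, 2, 5
Total = 4 + 5 + 5 + 3 + 5 + 4 + 4 + 5 + 4 + 3 + 1 + 2 + 2 + 3 + 5 + 2 + 1 + 2 + 5 = 65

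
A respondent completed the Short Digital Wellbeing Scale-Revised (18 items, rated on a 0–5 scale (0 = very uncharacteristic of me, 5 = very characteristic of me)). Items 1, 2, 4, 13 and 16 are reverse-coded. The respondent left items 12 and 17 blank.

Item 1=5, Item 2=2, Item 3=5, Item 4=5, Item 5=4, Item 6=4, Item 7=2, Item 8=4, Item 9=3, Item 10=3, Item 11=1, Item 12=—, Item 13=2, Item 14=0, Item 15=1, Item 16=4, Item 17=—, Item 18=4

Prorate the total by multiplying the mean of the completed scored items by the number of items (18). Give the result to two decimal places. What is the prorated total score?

42.75

Reverse-coded (reverse-coded value = 5 − response):
  item 1: 5 − 5 = 0
  item 2: 5 − 2 = 3
  item 4: 5 − 5 = 0
  item 13: 5 − 2 = 3
  item 16: 5 − 4 = 1
Completed scored items (16 of 18): 0, 3, 5, 0, 4, 4, 2, 4, 3, 3, 1, 3, 0, 1, 1, 4; sum = 38.
Person mean = 38 / 16 ≈ 2.3750
Prorated total = (38 / 16) × 18 = 42.75 (to 2 dp)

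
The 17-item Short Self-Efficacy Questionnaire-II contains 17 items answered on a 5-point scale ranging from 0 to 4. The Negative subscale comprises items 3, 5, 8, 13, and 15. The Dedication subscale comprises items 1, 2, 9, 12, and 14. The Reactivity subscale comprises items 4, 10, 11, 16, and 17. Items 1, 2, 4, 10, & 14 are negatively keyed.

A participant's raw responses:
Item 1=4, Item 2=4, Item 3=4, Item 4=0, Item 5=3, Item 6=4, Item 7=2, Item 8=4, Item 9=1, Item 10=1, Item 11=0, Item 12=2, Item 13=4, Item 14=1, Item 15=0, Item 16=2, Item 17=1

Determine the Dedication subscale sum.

6

Dedication items: 1, 2, 9, 12, 14.
Of these, items 1, 2, and 14 are negatively keyed; reversed = (0+4) − raw = 4 − raw.
  item 1: 4 − 4 = 0
  item 2: 4 − 4 = 0
  item 9: 1
  item 12: 2
  item 14: 4 − 1 = 3
Sum = 0 + 0 + 1 + 2 + 3 = 6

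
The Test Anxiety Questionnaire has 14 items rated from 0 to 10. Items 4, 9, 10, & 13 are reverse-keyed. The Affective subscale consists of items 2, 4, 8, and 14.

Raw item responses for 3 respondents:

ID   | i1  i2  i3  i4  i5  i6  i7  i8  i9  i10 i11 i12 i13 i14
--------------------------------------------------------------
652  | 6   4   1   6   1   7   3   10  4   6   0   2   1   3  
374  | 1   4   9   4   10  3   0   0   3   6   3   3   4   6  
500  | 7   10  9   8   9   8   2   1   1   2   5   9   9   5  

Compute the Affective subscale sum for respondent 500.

Respondent 500 raw: 7, 10, 9, 8, 9, 8, 2, 1, 1, 2, 5, 9, 9, 5.
Affective items: 2, 4, 8, 14.
Reverse-coded (reversed = (0+10) − raw = 10 − raw):
  item 2: 10
  item 4: 10 − 8 = 2
  item 8: 1
  item 14: 5
Sum = 10 + 2 + 1 + 5 = 18

18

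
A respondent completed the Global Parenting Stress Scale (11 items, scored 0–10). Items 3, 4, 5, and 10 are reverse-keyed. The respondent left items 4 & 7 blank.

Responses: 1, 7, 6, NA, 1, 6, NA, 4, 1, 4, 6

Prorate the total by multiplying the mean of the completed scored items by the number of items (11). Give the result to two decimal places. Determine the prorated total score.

Reverse-coded (on a 0–10 scale, reversed = 10 − raw):
  item 3: 10 − 6 = 4
  item 5: 10 − 1 = 9
  item 10: 10 − 4 = 6
Completed scored items (9 of 11): 1, 7, 4, 9, 6, 4, 1, 6, 6; sum = 44.
Person mean = 44 / 9 ≈ 4.8889
Prorated total = (44 / 9) × 11 = 53.78 (to 2 dp)

53.78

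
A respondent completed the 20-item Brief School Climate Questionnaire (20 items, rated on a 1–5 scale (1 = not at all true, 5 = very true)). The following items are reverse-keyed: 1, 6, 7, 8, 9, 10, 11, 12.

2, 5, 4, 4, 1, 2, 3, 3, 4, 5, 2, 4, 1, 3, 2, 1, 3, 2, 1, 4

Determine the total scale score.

54

Apply reverse scoring (on a 1–5 scale, reversed = 6 − raw):
  item 1: 6 − 2 = 4
  item 6: 6 − 2 = 4
  item 7: 6 − 3 = 3
  item 8: 6 − 3 = 3
  item 9: 6 − 4 = 2
  item 10: 6 − 5 = 1
  item 11: 6 − 2 = 4
  item 12: 6 − 4 = 2
After reverse-coding: 4, 5, 4, 4, 1, 4, 3, 3, 2, 1, 4, 2, 1, 3, 2, 1, 3, 2, 1, 4
Total = 4 + 5 + 4 + 4 + 1 + 4 + 3 + 3 + 2 + 1 + 4 + 2 + 1 + 3 + 2 + 1 + 3 + 2 + 1 + 4 = 54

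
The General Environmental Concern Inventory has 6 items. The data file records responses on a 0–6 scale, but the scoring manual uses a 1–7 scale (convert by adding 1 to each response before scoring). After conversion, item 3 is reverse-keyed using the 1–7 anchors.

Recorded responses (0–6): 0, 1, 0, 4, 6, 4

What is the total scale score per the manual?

27

Convert to 1–7: 1, 2, 1, 5, 7, 5
Reverse-coded (reverse-coded value = 8 − response):
  item 3: 8 − 1 = 7
Scored: 1, 2, 7, 5, 7, 5
Total = 27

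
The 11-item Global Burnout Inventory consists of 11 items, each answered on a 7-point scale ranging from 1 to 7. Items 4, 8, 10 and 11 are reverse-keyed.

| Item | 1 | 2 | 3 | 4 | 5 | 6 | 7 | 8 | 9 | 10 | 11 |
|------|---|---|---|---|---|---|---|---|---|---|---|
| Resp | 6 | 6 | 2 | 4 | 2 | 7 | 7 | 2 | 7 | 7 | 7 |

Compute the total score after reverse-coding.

49

Reversing items 4, 8, 10 and 11 with 8 − raw:
Total = 6 + 6 + 2 + (8−4) + 2 + 7 + 7 + (8−2) + 7 + (8−7) + (8−7)
      = 6 + 6 + 2 + 4 + 2 + 7 + 7 + 6 + 7 + 1 + 1 = 49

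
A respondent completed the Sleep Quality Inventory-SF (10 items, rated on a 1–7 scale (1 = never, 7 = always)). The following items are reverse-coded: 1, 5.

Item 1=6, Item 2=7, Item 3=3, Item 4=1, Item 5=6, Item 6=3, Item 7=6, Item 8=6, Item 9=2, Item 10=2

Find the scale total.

34

Reversing items 1 and 5 with 8 − raw:
Total = (8−6) + 7 + 3 + 1 + (8−6) + 3 + 6 + 6 + 2 + 2
      = 2 + 7 + 3 + 1 + 2 + 3 + 6 + 6 + 2 + 2 = 34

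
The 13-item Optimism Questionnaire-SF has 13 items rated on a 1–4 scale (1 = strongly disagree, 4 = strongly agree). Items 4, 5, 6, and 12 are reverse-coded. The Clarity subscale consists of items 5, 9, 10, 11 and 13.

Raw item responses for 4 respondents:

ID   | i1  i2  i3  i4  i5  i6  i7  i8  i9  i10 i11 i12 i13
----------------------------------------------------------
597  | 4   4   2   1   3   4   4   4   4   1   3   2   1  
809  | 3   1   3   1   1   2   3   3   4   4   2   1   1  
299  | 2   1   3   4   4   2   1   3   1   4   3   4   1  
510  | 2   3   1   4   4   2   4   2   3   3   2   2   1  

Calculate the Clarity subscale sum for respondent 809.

15

Respondent 809 raw: 3, 1, 3, 1, 1, 2, 3, 3, 4, 4, 2, 1, 1.
Clarity items: 5, 9, 10, 11, 13.
Reverse-coded (reverse-coded value = 5 − response):
  item 5: 5 − 1 = 4
  item 9: 4
  item 10: 4
  item 11: 2
  item 13: 1
Sum = 4 + 4 + 4 + 2 + 1 = 15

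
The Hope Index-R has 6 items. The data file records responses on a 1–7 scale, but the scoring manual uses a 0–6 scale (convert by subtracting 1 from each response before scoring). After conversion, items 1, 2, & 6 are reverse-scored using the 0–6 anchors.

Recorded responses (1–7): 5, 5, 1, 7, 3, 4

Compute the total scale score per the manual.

15

Convert to 0–6: 4, 4, 0, 6, 2, 3
Reverse-coded (reverse-coded value = 6 − response):
  item 1: 6 − 4 = 2
  item 2: 6 − 4 = 2
  item 6: 6 − 3 = 3
Scored: 2, 2, 0, 6, 2, 3
Total = 15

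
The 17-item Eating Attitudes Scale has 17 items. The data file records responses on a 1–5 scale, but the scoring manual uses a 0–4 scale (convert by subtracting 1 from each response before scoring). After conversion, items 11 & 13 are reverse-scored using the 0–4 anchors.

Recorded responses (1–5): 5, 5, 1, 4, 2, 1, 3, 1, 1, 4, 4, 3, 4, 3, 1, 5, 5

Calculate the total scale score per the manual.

31

Convert to 0–4: 4, 4, 0, 3, 1, 0, 2, 0, 0, 3, 3, 2, 3, 2, 0, 4, 4
Reverse-coded (on a 0–4 scale, reversed = 4 − raw):
  item 11: 4 − 3 = 1
  item 13: 4 − 3 = 1
Scored: 4, 4, 0, 3, 1, 0, 2, 0, 0, 3, 1, 2, 1, 2, 0, 4, 4
Total = 31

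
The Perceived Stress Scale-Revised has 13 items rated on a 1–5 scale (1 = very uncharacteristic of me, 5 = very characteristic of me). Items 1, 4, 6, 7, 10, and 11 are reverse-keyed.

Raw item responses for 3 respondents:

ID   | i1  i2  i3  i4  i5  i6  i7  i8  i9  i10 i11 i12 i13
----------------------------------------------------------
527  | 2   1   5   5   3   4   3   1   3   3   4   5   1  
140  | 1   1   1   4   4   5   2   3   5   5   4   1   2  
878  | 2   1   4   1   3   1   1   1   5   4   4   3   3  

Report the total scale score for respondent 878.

Respondent 878 raw: 2, 1, 4, 1, 3, 1, 1, 1, 5, 4, 4, 3, 3.
Reverse-coded (reverse-coded value = 6 − response):
  item 1: 6 − 2 = 4
  item 2: 1
  item 3: 4
  item 4: 6 − 1 = 5
  item 5: 3
  item 6: 6 − 1 = 5
  item 7: 6 − 1 = 5
  item 8: 1
  item 9: 5
  item 10: 6 − 4 = 2
  item 11: 6 − 4 = 2
  item 12: 3
  item 13: 3
Sum = 4 + 1 + 4 + 5 + 3 + 5 + 5 + 1 + 5 + 2 + 2 + 3 + 3 = 43

43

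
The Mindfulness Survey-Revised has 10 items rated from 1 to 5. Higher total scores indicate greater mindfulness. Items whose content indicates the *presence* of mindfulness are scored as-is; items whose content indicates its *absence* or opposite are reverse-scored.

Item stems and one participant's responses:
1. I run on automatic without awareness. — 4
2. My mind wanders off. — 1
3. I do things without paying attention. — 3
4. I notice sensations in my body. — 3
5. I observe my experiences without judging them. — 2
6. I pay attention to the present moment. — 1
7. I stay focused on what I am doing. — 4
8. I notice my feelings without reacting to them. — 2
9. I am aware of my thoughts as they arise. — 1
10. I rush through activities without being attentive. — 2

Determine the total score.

27

Items 1, 2, 3, 10 describe the absence/opposite of mindfulness → reverse-score.
reverse-coded value = 6 − response.
  item 1: 6 − 4 = 2
  item 2: 6 − 1 = 5
  item 3: 6 − 3 = 3
  item 4: 3
  item 5: 2
  item 6: 1
  item 7: 4
  item 8: 2
  item 9: 1
  item 10: 6 − 2 = 4
Total = 2 + 5 + 3 + 3 + 2 + 1 + 4 + 2 + 1 + 4 = 27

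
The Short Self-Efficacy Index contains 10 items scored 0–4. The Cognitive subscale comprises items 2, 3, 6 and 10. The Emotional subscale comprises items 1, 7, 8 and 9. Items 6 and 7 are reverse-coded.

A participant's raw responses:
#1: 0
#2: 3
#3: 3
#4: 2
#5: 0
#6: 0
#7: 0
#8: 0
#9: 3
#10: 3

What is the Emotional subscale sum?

Emotional items: 1, 7, 8, 9.
Of these, item 7 is reverse-coded; on a 0–4 scale, reversed = 4 − raw.
  item 1: 0
  item 7: 4 − 0 = 4
  item 8: 0
  item 9: 3
Sum = 0 + 4 + 0 + 3 = 7

7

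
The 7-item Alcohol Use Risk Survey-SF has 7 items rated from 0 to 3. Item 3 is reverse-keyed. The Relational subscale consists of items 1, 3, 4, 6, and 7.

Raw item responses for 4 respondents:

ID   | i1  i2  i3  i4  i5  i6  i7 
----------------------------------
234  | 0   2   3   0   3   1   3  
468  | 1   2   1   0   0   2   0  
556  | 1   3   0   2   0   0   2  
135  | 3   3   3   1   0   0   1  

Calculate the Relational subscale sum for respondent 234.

4

Respondent 234 raw: 0, 2, 3, 0, 3, 1, 3.
Relational items: 1, 3, 4, 6, 7.
Reverse-coded (reversed = (0+3) − raw = 3 − raw):
  item 1: 0
  item 3: 3 − 3 = 0
  item 4: 0
  item 6: 1
  item 7: 3
Sum = 0 + 0 + 0 + 1 + 3 = 4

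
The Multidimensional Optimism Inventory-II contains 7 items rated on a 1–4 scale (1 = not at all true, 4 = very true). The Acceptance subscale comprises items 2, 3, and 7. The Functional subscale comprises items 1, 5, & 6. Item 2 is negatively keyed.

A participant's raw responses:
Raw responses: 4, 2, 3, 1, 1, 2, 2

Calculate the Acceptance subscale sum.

Acceptance items: 2, 3, 7.
Of these, item 2 is negatively keyed; on a 1–4 scale, reversed = 5 − raw.
  item 2: 5 − 2 = 3
  item 3: 3
  item 7: 2
Sum = 3 + 3 + 2 = 8

8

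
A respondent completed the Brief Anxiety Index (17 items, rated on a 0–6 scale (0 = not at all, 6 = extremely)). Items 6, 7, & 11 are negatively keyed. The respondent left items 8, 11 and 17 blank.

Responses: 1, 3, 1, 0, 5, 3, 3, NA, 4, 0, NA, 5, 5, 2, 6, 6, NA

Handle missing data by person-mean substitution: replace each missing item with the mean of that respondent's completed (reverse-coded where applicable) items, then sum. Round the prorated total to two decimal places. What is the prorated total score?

Reverse-coded (reversed = (0+6) − raw = 6 − raw):
  item 6: 6 − 3 = 3
  item 7: 6 − 3 = 3
Completed scored items (14 of 17): 1, 3, 1, 0, 5, 3, 3, 4, 0, 5, 5, 2, 6, 6; sum = 44.
Person mean = 44 / 14 ≈ 3.1429
Prorated total = (44 / 14) × 17 = 53.43 (to 2 dp)

53.43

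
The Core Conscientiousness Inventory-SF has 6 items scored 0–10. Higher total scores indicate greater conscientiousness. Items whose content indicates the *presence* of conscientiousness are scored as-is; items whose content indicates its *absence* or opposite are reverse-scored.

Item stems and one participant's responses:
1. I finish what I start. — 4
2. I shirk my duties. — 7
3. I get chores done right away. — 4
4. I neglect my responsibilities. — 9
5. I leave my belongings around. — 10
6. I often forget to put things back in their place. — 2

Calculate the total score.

20

Items 2, 4, 5, 6 describe the absence/opposite of conscientiousness → reverse-score.
reversed = (0+10) − raw = 10 − raw.
  item 1: 4
  item 2: 10 − 7 = 3
  item 3: 4
  item 4: 10 − 9 = 1
  item 5: 10 − 10 = 0
  item 6: 10 − 2 = 8
Total = 4 + 3 + 4 + 1 + 0 + 8 = 20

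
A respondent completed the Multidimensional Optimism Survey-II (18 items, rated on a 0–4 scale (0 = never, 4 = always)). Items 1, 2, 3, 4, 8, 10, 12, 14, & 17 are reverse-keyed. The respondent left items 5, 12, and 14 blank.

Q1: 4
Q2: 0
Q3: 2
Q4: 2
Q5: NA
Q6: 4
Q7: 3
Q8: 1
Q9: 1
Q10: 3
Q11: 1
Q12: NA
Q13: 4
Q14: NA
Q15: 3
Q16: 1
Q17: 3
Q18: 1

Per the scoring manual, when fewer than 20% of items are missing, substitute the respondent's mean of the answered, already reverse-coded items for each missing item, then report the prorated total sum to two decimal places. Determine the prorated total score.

Reverse-coded (reversed = (0+4) − raw = 4 − raw):
  item 1: 4 − 4 = 0
  item 2: 4 − 0 = 4
  item 3: 4 − 2 = 2
  item 4: 4 − 2 = 2
  item 8: 4 − 1 = 3
  item 10: 4 − 3 = 1
  item 17: 4 − 3 = 1
Completed scored items (15 of 18): 0, 4, 2, 2, 4, 3, 3, 1, 1, 1, 4, 3, 1, 1, 1; sum = 31.
Person mean = 31 / 15 ≈ 2.0667
Prorated total = (31 / 15) × 18 = 37.20 (to 2 dp)

37.20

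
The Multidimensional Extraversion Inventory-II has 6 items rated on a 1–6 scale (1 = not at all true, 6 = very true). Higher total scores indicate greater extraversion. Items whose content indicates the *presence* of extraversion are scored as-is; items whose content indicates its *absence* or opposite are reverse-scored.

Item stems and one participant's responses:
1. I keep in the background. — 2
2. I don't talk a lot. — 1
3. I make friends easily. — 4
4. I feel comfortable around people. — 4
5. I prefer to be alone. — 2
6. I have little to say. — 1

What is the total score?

30

Items 1, 2, 5, 6 describe the absence/opposite of extraversion → reverse-score.
reversed = (1+6) − raw = 7 − raw.
  item 1: 7 − 2 = 5
  item 2: 7 − 1 = 6
  item 3: 4
  item 4: 4
  item 5: 7 − 2 = 5
  item 6: 7 − 1 = 6
Total = 5 + 6 + 4 + 4 + 5 + 6 = 30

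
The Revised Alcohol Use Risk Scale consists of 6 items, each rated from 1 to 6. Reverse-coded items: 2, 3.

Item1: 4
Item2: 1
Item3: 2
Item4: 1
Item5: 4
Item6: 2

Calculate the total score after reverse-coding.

Reverse-coded items use 7 − raw:
  item 2: 7 − 1 = 6
  item 3: 7 − 2 = 5
Scored responses: 4, 6, 5, 1, 4, 2
Total = 4 + 6 + 5 + 1 + 4 + 2 = 22

22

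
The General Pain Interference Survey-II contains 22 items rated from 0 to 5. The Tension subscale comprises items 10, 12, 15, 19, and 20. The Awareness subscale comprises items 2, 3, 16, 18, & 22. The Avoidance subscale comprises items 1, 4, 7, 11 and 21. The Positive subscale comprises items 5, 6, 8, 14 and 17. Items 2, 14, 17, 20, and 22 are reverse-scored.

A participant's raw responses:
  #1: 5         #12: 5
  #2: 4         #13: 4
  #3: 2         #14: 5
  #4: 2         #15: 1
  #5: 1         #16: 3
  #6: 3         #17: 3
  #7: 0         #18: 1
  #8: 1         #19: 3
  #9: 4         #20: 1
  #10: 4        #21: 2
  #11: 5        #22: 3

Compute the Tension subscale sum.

Tension items: 10, 12, 15, 19, 20.
Of these, item 20 is reverse-scored; on a 0–5 scale, reversed = 5 − raw.
  item 10: 4
  item 12: 5
  item 15: 1
  item 19: 3
  item 20: 5 − 1 = 4
Sum = 4 + 5 + 1 + 3 + 4 = 17

17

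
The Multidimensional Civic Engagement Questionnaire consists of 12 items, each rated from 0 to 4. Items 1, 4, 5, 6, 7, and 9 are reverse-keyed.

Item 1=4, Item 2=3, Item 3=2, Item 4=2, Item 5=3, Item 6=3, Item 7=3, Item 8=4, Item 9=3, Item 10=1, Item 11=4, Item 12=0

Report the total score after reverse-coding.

Apply reverse scoring (reversed = (0+4) − raw = 4 − raw):
  item 1: 4 − 4 = 0
  item 4: 4 − 2 = 2
  item 5: 4 − 3 = 1
  item 6: 4 − 3 = 1
  item 7: 4 − 3 = 1
  item 9: 4 − 3 = 1
After reverse-coding: 0, 3, 2, 2, 1, 1, 1, 4, 1, 1, 4, 0
Total = 0 + 3 + 2 + 2 + 1 + 1 + 1 + 4 + 1 + 1 + 4 + 0 = 20

20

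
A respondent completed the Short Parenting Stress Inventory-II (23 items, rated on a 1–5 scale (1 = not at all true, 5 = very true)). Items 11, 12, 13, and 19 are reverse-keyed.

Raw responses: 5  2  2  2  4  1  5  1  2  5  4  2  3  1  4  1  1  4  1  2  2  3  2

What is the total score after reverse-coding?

63

Raw sum = 59. Reverse-keyed items: 11, 12, 13, 19; their raw sum = 10.
Each reversal replaces raw with 6 − raw, changing the total by 6 − 2·raw per item.
Total = 59 + 4·6 − 2·10 = 59 + 24 − 20 = 63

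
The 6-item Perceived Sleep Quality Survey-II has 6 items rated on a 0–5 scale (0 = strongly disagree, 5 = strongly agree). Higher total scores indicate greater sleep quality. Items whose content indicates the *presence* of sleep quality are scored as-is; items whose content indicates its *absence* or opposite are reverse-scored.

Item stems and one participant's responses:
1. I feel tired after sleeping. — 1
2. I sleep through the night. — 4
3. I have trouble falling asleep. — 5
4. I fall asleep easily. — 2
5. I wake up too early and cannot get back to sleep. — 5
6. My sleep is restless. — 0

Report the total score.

Items 1, 3, 5, 6 describe the absence/opposite of sleep quality → reverse-score.
reverse-coded value = 5 − response.
  item 1: 5 − 1 = 4
  item 2: 4
  item 3: 5 − 5 = 0
  item 4: 2
  item 5: 5 − 5 = 0
  item 6: 5 − 0 = 5
Total = 4 + 4 + 0 + 2 + 0 + 5 = 15

15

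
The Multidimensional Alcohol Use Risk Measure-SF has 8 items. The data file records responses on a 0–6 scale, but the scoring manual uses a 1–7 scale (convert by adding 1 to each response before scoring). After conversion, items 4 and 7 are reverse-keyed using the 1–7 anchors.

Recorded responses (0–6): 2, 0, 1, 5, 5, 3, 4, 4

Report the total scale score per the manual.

26

Convert to 1–7: 3, 1, 2, 6, 6, 4, 5, 5
Reverse-coded (on a 1–7 scale, reversed = 8 − raw):
  item 4: 8 − 6 = 2
  item 7: 8 − 5 = 3
Scored: 3, 1, 2, 2, 6, 4, 3, 5
Total = 26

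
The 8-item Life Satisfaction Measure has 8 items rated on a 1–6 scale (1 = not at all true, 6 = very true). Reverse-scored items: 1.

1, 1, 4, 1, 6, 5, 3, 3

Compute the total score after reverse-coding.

29

Apply reverse scoring (reversed = (1+6) − raw = 7 − raw):
  item 1: 7 − 1 = 6
Scored responses: 6, 1, 4, 1, 6, 5, 3, 3
Total = 6 + 1 + 4 + 1 + 6 + 5 + 3 + 3 = 29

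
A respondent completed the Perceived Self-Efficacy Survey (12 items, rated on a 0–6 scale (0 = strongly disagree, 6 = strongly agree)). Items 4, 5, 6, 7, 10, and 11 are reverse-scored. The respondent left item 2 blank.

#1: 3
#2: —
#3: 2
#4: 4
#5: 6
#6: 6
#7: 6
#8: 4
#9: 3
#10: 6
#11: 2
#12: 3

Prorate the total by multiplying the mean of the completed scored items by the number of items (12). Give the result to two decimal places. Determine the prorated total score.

22.91

Reverse-coded (reverse-coded value = 6 − response):
  item 4: 6 − 4 = 2
  item 5: 6 − 6 = 0
  item 6: 6 − 6 = 0
  item 7: 6 − 6 = 0
  item 10: 6 − 6 = 0
  item 11: 6 − 2 = 4
Completed scored items (11 of 12): 3, 2, 2, 0, 0, 0, 4, 3, 0, 4, 3; sum = 21.
Person mean = 21 / 11 ≈ 1.9091
Prorated total = (21 / 11) × 12 = 22.91 (to 2 dp)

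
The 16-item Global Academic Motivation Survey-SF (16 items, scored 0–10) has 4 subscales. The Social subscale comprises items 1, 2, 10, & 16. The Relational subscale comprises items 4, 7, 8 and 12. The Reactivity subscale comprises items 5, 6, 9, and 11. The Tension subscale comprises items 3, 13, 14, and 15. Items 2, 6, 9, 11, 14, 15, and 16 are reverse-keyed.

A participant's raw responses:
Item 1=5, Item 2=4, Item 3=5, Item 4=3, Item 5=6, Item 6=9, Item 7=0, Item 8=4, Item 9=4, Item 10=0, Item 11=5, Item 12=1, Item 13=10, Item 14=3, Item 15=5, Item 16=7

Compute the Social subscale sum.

Social items: 1, 2, 10, 16.
Of these, items 2 & 16 are reverse-keyed; reverse-coded value = 10 − response.
  item 1: 5
  item 2: 10 − 4 = 6
  item 10: 0
  item 16: 10 − 7 = 3
Sum = 5 + 6 + 0 + 3 = 14

14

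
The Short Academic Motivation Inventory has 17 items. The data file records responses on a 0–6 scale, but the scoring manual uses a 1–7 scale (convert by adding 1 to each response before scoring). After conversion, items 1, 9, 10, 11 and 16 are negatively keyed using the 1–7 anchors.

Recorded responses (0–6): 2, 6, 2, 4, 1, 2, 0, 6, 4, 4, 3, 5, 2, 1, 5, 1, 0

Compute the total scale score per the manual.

67

Convert to 1–7: 3, 7, 3, 5, 2, 3, 1, 7, 5, 5, 4, 6, 3, 2, 6, 2, 1
Reverse-coded (reverse-coded value = 8 − response):
  item 1: 8 − 3 = 5
  item 9: 8 − 5 = 3
  item 10: 8 − 5 = 3
  item 11: 8 − 4 = 4
  item 16: 8 − 2 = 6
Scored: 5, 7, 3, 5, 2, 3, 1, 7, 3, 3, 4, 6, 3, 2, 6, 6, 1
Total = 67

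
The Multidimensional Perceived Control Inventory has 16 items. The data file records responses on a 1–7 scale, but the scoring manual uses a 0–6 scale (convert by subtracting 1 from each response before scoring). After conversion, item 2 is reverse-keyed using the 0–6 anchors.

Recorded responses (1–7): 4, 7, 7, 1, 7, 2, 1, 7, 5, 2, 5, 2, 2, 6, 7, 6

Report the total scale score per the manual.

Convert to 0–6: 3, 6, 6, 0, 6, 1, 0, 6, 4, 1, 4, 1, 1, 5, 6, 5
Reverse-coded (reverse-coded value = 6 − response):
  item 2: 6 − 6 = 0
Scored: 3, 0, 6, 0, 6, 1, 0, 6, 4, 1, 4, 1, 1, 5, 6, 5
Total = 49

49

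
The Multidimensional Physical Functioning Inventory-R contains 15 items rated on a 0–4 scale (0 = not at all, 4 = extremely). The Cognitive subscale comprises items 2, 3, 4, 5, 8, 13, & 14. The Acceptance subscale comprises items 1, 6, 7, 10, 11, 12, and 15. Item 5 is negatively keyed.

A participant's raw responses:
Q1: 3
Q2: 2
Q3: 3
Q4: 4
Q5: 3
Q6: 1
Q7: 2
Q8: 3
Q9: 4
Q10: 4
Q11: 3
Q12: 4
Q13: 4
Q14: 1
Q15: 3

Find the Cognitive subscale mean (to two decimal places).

Cognitive items: 2, 3, 4, 5, 8, 13, 14.
Of these, item 5 is negatively keyed; on a 0–4 scale, reversed = 4 − raw.
  item 2: 2
  item 3: 3
  item 4: 4
  item 5: 4 − 3 = 1
  item 8: 3
  item 13: 4
  item 14: 1
Sum = 2 + 3 + 4 + 1 + 3 + 4 + 1 = 18
Mean = 18 / 7 = 2.57

2.57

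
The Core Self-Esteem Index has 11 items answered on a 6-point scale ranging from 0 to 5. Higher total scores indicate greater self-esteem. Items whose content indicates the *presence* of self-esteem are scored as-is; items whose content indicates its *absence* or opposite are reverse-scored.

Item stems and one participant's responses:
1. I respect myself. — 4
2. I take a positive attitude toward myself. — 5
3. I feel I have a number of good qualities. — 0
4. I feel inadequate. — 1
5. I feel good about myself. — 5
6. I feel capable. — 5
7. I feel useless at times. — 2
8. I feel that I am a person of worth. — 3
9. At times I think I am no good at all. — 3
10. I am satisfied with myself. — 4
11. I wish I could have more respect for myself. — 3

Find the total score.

Items 4, 7, 9, 11 describe the absence/opposite of self-esteem → reverse-score.
reverse-coded value = 5 − response.
  item 1: 4
  item 2: 5
  item 3: 0
  item 4: 5 − 1 = 4
  item 5: 5
  item 6: 5
  item 7: 5 − 2 = 3
  item 8: 3
  item 9: 5 − 3 = 2
  item 10: 4
  item 11: 5 − 3 = 2
Total = 4 + 5 + 0 + 4 + 5 + 5 + 3 + 3 + 2 + 4 + 2 = 37

37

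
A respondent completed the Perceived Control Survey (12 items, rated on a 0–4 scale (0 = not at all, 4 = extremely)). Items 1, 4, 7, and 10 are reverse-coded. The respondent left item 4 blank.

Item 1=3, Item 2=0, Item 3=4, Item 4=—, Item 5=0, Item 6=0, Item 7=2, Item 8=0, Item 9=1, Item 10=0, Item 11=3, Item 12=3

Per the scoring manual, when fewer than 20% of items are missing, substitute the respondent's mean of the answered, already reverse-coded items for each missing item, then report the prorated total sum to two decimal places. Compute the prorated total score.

19.64

Reverse-coded (on a 0–4 scale, reversed = 4 − raw):
  item 1: 4 − 3 = 1
  item 7: 4 − 2 = 2
  item 10: 4 − 0 = 4
Completed scored items (11 of 12): 1, 0, 4, 0, 0, 2, 0, 1, 4, 3, 3; sum = 18.
Person mean = 18 / 11 ≈ 1.6364
Prorated total = (18 / 11) × 12 = 19.64 (to 2 dp)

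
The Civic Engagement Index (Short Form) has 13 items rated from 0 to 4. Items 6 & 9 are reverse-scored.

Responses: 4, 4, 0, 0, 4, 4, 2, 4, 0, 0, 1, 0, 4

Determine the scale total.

27

Reversing items 6 and 9 with 4 − raw:
Total = 4 + 4 + 0 + 0 + 4 + (4−4) + 2 + 4 + (4−0) + 0 + 1 + 0 + 4
      = 4 + 4 + 0 + 0 + 4 + 0 + 2 + 4 + 4 + 0 + 1 + 0 + 4 = 27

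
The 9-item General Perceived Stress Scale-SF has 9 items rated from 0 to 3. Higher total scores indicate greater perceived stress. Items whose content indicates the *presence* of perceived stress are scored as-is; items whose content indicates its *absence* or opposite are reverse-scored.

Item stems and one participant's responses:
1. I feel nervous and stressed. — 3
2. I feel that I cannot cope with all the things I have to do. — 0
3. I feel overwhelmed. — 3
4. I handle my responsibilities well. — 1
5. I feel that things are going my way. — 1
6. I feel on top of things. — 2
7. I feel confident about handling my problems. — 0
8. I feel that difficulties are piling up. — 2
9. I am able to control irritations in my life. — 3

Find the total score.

16

Items 4, 5, 6, 7, 9 describe the absence/opposite of perceived stress → reverse-score.
on a 0–3 scale, reversed = 3 − raw.
  item 1: 3
  item 2: 0
  item 3: 3
  item 4: 3 − 1 = 2
  item 5: 3 − 1 = 2
  item 6: 3 − 2 = 1
  item 7: 3 − 0 = 3
  item 8: 2
  item 9: 3 − 3 = 0
Total = 3 + 0 + 3 + 2 + 2 + 1 + 3 + 2 + 0 = 16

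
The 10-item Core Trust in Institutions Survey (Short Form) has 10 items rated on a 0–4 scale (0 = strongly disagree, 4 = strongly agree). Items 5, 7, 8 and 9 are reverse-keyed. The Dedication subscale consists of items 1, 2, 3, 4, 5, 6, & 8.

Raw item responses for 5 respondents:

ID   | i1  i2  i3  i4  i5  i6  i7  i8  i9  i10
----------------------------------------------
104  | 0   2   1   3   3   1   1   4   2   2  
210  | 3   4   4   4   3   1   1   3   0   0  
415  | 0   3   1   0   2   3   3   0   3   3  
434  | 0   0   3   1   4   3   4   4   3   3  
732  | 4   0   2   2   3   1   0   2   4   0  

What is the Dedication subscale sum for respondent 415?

13

Respondent 415 raw: 0, 3, 1, 0, 2, 3, 3, 0, 3, 3.
Dedication items: 1, 2, 3, 4, 5, 6, 8.
Reverse-coded (reversed = (0+4) − raw = 4 − raw):
  item 1: 0
  item 2: 3
  item 3: 1
  item 4: 0
  item 5: 4 − 2 = 2
  item 6: 3
  item 8: 4 − 0 = 4
Sum = 0 + 3 + 1 + 0 + 2 + 3 + 4 = 13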